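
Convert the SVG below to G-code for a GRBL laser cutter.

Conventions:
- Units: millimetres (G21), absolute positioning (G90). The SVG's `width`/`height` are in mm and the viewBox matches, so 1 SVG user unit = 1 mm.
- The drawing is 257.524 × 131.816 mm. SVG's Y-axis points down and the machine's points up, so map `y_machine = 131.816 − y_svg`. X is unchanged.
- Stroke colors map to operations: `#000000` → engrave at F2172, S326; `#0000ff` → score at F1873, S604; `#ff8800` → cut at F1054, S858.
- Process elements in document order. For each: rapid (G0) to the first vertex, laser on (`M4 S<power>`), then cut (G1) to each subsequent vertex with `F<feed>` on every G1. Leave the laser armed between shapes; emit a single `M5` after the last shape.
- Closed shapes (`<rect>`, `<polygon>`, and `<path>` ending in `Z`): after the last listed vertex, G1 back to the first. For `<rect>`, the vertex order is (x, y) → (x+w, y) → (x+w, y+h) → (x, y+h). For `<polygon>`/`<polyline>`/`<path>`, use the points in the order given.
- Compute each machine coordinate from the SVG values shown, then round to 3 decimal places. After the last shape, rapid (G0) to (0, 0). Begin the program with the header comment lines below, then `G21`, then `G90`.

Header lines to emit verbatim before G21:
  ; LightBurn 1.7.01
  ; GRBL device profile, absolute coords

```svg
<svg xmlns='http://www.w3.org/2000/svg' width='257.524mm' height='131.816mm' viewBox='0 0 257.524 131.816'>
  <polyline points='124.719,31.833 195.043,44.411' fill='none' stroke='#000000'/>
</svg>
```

Since the viewBox matches the mm dimensions, user units are millimetres directly. The only transform is the Y-flip y_m = 131.816 − y_svg.

Shape 1 is a line segment drawn with `<polyline>`. Its stroke #000000 means engrave at S326, F2172. After flipping Y the toolpath is (124.719,99.983) → (195.043,87.405).

; LightBurn 1.7.01
; GRBL device profile, absolute coords
G21
G90
G0 X124.719 Y99.983
M4 S326
G1 X195.043 Y87.405 F2172
M5
G0 X0.000 Y0.000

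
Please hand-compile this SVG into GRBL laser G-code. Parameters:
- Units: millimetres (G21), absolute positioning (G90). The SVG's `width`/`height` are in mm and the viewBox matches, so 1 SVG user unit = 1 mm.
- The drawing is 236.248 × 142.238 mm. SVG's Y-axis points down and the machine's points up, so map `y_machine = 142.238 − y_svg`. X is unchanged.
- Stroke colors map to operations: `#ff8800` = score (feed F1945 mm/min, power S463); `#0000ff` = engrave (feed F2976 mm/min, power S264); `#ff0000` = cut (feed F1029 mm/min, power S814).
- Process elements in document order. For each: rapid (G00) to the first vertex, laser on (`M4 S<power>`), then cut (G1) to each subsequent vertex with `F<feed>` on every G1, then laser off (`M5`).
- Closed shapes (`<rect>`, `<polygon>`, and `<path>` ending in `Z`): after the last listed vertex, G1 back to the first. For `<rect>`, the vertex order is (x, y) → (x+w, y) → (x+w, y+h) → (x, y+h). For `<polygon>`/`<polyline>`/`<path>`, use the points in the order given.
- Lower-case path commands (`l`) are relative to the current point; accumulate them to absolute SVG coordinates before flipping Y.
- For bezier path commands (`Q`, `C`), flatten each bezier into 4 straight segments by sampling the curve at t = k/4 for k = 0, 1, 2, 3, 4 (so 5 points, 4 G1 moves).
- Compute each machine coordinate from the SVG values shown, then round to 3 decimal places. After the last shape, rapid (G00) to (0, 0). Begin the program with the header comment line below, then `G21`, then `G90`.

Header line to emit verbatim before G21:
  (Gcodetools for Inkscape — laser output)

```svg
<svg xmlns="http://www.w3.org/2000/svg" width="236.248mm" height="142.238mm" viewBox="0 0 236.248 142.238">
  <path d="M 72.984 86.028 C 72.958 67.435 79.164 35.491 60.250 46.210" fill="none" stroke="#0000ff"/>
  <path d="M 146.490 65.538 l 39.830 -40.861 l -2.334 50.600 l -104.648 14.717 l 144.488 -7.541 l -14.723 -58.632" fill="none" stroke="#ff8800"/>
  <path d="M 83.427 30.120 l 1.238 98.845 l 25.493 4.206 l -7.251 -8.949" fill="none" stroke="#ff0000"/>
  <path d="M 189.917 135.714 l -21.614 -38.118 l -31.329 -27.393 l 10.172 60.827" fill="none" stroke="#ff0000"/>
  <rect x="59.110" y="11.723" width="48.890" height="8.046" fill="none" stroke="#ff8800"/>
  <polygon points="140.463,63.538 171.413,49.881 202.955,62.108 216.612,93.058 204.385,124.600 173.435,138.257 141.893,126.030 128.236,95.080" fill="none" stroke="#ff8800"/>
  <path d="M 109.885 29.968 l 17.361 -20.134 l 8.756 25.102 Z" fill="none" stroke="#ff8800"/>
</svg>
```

(Gcodetools for Inkscape — laser output)
G21
G90
G00 X72.984 Y56.210
M4 S264
G1 X73.643 Y71.783 F2976
G1 X73.700 Y87.111 F2976
G1 X70.215 Y96.943 F2976
G1 X60.250 Y96.028 F2976
M5
G00 X146.490 Y76.700
M4 S463
G1 X186.320 Y117.561 F1945
G1 X183.986 Y66.961 F1945
G1 X79.338 Y52.244 F1945
G1 X223.826 Y59.785 F1945
G1 X209.103 Y118.417 F1945
M5
G00 X83.427 Y112.118
M4 S814
G1 X84.665 Y13.273 F1029
G1 X110.158 Y9.067 F1029
G1 X102.907 Y18.016 F1029
M5
G00 X189.917 Y6.524
M4 S814
G1 X168.303 Y44.642 F1029
G1 X136.974 Y72.035 F1029
G1 X147.146 Y11.208 F1029
M5
G00 X59.110 Y130.515
M4 S463
G1 X108.000 Y130.515 F1945
G1 X108.000 Y122.469 F1945
G1 X59.110 Y122.469 F1945
G1 X59.110 Y130.515 F1945
M5
G00 X140.463 Y78.700
M4 S463
G1 X171.413 Y92.357 F1945
G1 X202.955 Y80.130 F1945
G1 X216.612 Y49.180 F1945
G1 X204.385 Y17.638 F1945
G1 X173.435 Y3.981 F1945
G1 X141.893 Y16.208 F1945
G1 X128.236 Y47.158 F1945
G1 X140.463 Y78.700 F1945
M5
G00 X109.885 Y112.270
M4 S463
G1 X127.246 Y132.404 F1945
G1 X136.002 Y107.302 F1945
G1 X109.885 Y112.270 F1945
M5
G00 X0.000 Y0.000

Since the viewBox matches the mm dimensions, user units are millimetres directly. The only transform is the Y-flip y_m = 142.238 − y_svg.

Shape 1 is a cubic bezier drawn with `<path>`. Its stroke #0000ff means engrave at S264, F2976. After flipping Y the toolpath is (72.984,56.210) → (73.643,71.783) → (73.700,87.111) → (70.215,96.943) → (60.250,96.028).

Shape 2 is a open polyline drawn with `<path>`. Its stroke #ff8800 means score at S463, F1945. After flipping Y the toolpath is (146.490,76.700) → (186.320,117.561) → (183.986,66.961) → (79.338,52.244) → (223.826,59.785) → (209.103,118.417).

Shape 3 is a open polyline drawn with `<path>`. Its stroke #ff0000 means cut at S814, F1029. After flipping Y the toolpath is (83.427,112.118) → (84.665,13.273) → (110.158,9.067) → (102.907,18.016).

Shape 4 is a open polyline drawn with `<path>`. Its stroke #ff0000 means cut at S814, F1029. After flipping Y the toolpath is (189.917,6.524) → (168.303,44.642) → (136.974,72.035) → (147.146,11.208).

Shape 5 is a rectangle drawn with `<rect>`. Its stroke #ff8800 means score at S463, F1945. After flipping Y the toolpath is (59.110,130.515) → (108.000,130.515) → (108.000,122.469) → (59.110,122.469) → (59.110,130.515), returning to the start.

Shape 6 is a regular polygon drawn with `<polygon>`. Its stroke #ff8800 means score at S463, F1945. After flipping Y the toolpath is (140.463,78.700) → (171.413,92.357) → (202.955,80.130) → (216.612,49.180) → (204.385,17.638) → (173.435,3.981) → (141.893,16.208) → (128.236,47.158) → (140.463,78.700), returning to the start.

Shape 7 is a regular polygon drawn with `<path>`. Its stroke #ff8800 means score at S463, F1945. After flipping Y the toolpath is (109.885,112.270) → (127.246,132.404) → (136.002,107.302) → (109.885,112.270), returning to the start.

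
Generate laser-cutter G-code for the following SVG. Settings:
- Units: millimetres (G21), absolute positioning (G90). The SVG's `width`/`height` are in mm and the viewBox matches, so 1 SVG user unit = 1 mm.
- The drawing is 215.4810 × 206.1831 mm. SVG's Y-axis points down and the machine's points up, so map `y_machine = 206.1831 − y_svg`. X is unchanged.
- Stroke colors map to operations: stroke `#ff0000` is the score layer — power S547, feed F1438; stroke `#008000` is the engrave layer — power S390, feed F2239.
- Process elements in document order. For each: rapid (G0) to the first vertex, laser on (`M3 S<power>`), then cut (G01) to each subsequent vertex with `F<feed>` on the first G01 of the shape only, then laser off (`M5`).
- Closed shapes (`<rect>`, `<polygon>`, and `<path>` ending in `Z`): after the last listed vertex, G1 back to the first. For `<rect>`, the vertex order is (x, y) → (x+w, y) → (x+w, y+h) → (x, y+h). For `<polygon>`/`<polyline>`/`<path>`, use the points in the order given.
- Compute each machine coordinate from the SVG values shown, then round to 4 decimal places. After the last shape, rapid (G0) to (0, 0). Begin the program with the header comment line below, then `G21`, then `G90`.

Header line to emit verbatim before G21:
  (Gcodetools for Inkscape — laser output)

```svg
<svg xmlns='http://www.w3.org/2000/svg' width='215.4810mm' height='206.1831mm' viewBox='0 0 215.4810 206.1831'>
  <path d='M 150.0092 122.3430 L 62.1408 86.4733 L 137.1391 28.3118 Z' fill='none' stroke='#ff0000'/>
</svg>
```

(Gcodetools for Inkscape — laser output)
G21
G90
G0 X150.0092 Y83.8401
M3 S547
G01 X62.1408 Y119.7098 F1438
G01 X137.1391 Y177.8713
G01 X150.0092 Y83.8401
M5
G0 X0.0000 Y0.0000

Since the viewBox matches the mm dimensions, user units are millimetres directly. The only transform is the Y-flip y_m = 206.1831 − y_svg.

Shape 1 is a regular polygon drawn with `<path>`. Its stroke #ff0000 means score at S547, F1438. After flipping Y the toolpath is (150.0092,83.8401) → (62.1408,119.7098) → (137.1391,177.8713) → (150.0092,83.8401), returning to the start.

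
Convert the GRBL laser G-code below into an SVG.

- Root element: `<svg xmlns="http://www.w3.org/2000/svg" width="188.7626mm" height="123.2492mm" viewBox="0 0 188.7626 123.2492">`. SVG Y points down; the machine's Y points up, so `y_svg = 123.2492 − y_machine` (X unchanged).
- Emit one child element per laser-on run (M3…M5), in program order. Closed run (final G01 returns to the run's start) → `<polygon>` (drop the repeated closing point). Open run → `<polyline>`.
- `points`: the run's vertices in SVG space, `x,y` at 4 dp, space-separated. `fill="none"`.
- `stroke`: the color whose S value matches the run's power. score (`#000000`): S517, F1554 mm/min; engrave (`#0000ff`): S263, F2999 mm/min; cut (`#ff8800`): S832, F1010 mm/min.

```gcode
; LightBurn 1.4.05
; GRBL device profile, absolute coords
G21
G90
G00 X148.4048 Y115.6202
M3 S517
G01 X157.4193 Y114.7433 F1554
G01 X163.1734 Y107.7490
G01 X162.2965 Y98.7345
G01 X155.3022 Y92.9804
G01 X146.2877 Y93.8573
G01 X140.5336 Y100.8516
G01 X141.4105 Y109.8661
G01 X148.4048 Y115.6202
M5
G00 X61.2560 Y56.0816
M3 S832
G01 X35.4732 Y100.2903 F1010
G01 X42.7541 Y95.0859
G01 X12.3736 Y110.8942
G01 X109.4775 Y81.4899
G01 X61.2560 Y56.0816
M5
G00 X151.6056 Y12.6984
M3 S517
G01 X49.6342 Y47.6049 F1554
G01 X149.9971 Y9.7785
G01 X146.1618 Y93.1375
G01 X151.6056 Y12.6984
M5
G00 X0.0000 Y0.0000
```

Machine Y-up, SVG Y-down with viewBox height 123.2492, so y_svg = 123.2492 − y_machine; X carries over.

Run 1: S517 ⇒ score layer `#000000`. The run returns to its start, so emit a `<polygon>` with points (Y-flipped): 148.4048,7.6290 157.4193,8.5059 163.1734,15.5002 162.2965,24.5147 155.3022,30.2688 146.2877,29.3919 140.5336,22.3976 141.4105,13.3831.

Run 2: power S832 maps to stroke `#ff8800` (cut). The run returns to its start, so emit a `<polygon>` with points (Y-flipped): 61.2560,67.1676 35.4732,22.9589 42.7541,28.1633 12.3736,12.3550 109.4775,41.7593.

Run 3: power S517 maps to stroke `#000000` (score). The run returns to its start, so emit a `<polygon>` with points (Y-flipped): 151.6056,110.5508 49.6342,75.6443 149.9971,113.4707 146.1618,30.1117.

<svg xmlns="http://www.w3.org/2000/svg" width="188.7626mm" height="123.2492mm" viewBox="0 0 188.7626 123.2492">
  <polygon points="148.4048,7.6290 157.4193,8.5059 163.1734,15.5002 162.2965,24.5147 155.3022,30.2688 146.2877,29.3919 140.5336,22.3976 141.4105,13.3831" fill="none" stroke="#000000"/>
  <polygon points="61.2560,67.1676 35.4732,22.9589 42.7541,28.1633 12.3736,12.3550 109.4775,41.7593" fill="none" stroke="#ff8800"/>
  <polygon points="151.6056,110.5508 49.6342,75.6443 149.9971,113.4707 146.1618,30.1117" fill="none" stroke="#000000"/>
</svg>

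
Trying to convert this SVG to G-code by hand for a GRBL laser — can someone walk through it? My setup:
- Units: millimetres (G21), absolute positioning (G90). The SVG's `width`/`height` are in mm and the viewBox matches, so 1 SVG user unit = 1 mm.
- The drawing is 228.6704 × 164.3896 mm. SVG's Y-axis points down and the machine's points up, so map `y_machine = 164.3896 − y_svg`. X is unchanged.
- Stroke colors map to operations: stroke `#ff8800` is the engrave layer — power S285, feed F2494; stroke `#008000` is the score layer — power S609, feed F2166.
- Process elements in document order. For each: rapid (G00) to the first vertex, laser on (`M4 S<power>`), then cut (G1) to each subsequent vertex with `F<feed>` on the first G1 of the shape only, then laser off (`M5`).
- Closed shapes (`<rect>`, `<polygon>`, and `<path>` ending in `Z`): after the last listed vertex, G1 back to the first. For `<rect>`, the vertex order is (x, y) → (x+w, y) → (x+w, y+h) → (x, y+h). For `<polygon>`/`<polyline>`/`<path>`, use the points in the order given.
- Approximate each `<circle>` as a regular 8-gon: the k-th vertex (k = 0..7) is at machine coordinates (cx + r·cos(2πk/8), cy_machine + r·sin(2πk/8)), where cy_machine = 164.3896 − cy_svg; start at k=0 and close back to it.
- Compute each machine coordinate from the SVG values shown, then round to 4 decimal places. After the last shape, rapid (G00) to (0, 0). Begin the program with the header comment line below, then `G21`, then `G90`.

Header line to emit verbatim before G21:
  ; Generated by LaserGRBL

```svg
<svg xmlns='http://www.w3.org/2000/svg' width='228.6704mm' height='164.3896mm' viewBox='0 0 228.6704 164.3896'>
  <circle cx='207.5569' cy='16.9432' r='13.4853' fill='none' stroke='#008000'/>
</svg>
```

viewBox `0 0 228.6704 164.3896` with mm width/height → 1 unit = 1 mm. Flip: y_m = 164.3896 − y_svg.

**Shape 1** — `<circle>` circle, stroke `#008000` → score (S609, F2166). Machine vertices: (221.0422,147.4464) → (217.0924,156.9819) → (207.5569,160.9317) → (198.0214,156.9819) → (194.0716,147.4464) → (198.0214,137.9109) → (207.5569,133.9611) → (217.0924,137.9109) → (221.0422,147.4464). Closed: final G1 returns to the first vertex.

; Generated by LaserGRBL
G21
G90
G00 X221.0422 Y147.4464
M4 S609
G1 X217.0924 Y156.9819 F2166
G1 X207.5569 Y160.9317
G1 X198.0214 Y156.9819
G1 X194.0716 Y147.4464
G1 X198.0214 Y137.9109
G1 X207.5569 Y133.9611
G1 X217.0924 Y137.9109
G1 X221.0422 Y147.4464
M5
G00 X0.0000 Y0.0000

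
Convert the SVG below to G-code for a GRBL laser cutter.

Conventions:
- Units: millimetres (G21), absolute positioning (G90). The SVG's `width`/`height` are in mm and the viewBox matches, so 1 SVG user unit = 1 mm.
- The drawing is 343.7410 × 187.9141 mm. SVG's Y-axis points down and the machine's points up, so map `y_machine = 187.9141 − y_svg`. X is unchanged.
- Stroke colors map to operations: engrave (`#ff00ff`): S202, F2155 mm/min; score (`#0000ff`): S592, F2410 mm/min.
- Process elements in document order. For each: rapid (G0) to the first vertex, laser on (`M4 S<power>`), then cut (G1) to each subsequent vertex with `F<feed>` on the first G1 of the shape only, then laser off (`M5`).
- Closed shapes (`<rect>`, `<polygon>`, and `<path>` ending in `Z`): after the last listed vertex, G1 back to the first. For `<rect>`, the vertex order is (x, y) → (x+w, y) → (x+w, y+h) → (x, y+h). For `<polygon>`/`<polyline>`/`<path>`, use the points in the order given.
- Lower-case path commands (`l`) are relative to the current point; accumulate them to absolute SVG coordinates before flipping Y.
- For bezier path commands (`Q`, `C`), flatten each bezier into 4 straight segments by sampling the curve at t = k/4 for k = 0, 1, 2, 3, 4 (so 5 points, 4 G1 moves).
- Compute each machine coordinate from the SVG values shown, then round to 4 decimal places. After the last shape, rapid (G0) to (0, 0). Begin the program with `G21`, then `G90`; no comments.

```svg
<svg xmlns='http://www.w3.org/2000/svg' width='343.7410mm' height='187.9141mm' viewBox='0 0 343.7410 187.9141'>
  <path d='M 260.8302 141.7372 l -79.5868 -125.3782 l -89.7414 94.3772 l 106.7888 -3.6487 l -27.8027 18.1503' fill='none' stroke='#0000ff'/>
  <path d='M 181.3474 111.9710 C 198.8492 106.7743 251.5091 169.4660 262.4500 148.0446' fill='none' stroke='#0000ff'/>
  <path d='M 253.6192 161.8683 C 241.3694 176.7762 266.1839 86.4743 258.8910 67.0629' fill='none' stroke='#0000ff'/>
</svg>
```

G21
G90
G0 X260.8302 Y46.1769
M4 S592
G1 X181.2434 Y171.5551 F2410
G1 X91.5020 Y77.1779
G1 X198.2908 Y80.8266
G1 X170.4881 Y62.6763
M5
G0 X181.3474 Y75.9431
M4 S592
G1 X199.8647 Y69.4866 F2410
G1 X224.3590 Y51.8220
G1 X247.6232 Y37.1996
G1 X262.4500 Y39.8695
M5
G0 X253.6192 Y26.0458
M4 S592
G1 X250.3006 Y31.8401 F2410
G1 X254.3963 Y60.5788
G1 X259.4213 Y95.7522
G1 X258.8910 Y120.8512
M5
G0 X0.0000 Y0.0000

viewBox `0 0 343.7410 187.9141` with mm width/height → 1 unit = 1 mm. Flip: y_m = 187.9141 − y_svg.

**Shape 1** — `<path>` open polyline, stroke `#0000ff` → score (S592, F2410). Machine vertices: (260.8302,46.1769) → (181.2434,171.5551) → (91.5020,77.1779) → (198.2908,80.8266) → (170.4881,62.6763). Open path.

**Shape 2** — `<path>` cubic bezier, stroke `#0000ff` → score (S592, F2410). Control points (SVG): P0=(181.3474,111.9710), P1=(198.8492,106.7743), P2=(251.5091,169.4660), P3=(262.4500,148.0446); sampled at t=k/4. Machine vertices: (181.3474,75.9431) → (199.8647,69.4866) → (224.3590,51.8220) → (247.6232,37.1996) → (262.4500,39.8695). Open path.

**Shape 3** — `<path>` cubic bezier, stroke `#0000ff` → score (S592, F2410). Control points (SVG): P0=(253.6192,161.8683), P1=(241.3694,176.7762), P2=(266.1839,86.4743), P3=(258.8910,67.0629); sampled at t=k/4. Machine vertices: (253.6192,26.0458) → (250.3006,31.8401) → (254.3963,60.5788) → (259.4213,95.7522) → (258.8910,120.8512). Open path.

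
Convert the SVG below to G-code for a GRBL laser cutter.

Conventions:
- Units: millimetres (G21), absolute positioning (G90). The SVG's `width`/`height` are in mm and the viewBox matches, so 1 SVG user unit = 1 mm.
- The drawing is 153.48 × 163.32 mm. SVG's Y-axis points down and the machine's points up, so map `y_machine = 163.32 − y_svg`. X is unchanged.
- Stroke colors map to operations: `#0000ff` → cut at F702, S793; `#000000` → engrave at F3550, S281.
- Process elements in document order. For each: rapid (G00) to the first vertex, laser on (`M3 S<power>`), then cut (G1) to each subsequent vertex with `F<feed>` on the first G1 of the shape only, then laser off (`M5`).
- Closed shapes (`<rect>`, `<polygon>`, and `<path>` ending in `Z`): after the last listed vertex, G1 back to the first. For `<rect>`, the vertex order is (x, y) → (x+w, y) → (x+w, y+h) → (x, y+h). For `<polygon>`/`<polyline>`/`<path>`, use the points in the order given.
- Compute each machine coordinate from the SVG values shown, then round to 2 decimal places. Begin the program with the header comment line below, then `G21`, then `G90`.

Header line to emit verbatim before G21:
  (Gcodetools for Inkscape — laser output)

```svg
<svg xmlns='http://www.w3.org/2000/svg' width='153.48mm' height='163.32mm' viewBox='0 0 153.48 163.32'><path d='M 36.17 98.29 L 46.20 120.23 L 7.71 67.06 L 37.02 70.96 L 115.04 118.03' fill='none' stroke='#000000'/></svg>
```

Since the viewBox matches the mm dimensions, user units are millimetres directly. The only transform is the Y-flip y_m = 163.32 − y_svg.

Shape 1 is a open polyline drawn with `<path>`. Its stroke #000000 means engrave at S281, F3550. After flipping Y the toolpath is (36.17,65.03) → (46.20,43.09) → (7.71,96.26) → (37.02,92.36) → (115.04,45.29).

(Gcodetools for Inkscape — laser output)
G21
G90
G00 X36.17 Y65.03
M3 S281
G1 X46.20 Y43.09 F3550
G1 X7.71 Y96.26
G1 X37.02 Y92.36
G1 X115.04 Y45.29
M5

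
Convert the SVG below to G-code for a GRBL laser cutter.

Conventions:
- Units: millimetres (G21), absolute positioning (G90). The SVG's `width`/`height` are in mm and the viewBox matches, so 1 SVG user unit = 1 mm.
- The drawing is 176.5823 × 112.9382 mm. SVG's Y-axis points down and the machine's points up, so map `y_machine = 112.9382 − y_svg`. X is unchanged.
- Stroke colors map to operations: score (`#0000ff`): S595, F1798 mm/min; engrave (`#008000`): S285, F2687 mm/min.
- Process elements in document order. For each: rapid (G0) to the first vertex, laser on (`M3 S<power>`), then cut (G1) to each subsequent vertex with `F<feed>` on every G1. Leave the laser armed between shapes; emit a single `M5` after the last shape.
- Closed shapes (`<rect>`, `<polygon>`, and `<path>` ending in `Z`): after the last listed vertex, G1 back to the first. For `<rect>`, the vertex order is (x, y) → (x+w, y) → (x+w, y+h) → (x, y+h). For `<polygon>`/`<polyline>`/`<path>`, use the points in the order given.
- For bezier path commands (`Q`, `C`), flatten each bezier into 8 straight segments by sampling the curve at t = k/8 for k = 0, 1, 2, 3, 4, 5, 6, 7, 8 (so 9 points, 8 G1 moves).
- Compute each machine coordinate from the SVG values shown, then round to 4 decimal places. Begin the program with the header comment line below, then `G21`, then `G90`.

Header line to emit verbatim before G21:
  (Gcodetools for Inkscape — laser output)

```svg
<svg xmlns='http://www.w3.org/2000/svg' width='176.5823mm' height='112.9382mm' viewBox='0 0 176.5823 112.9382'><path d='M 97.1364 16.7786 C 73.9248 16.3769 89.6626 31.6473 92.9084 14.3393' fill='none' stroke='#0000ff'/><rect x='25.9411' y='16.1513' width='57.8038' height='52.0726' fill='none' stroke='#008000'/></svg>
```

viewBox `0 0 176.5823 112.9382` with mm width/height → 1 unit = 1 mm. Flip: y_m = 112.9382 − y_svg.

**Shape 1** — `<path>` cubic bezier, stroke `#0000ff` → score (S595, F1798). Control points (SVG): P0=(97.1364,16.7786), P1=(73.9248,16.3769), P2=(89.6626,31.6473), P3=(92.9084,14.3393); sampled at t=k/8. Machine vertices: (97.1364,96.1596) → (90.1573,95.6698) → (86.2269,94.2763) → (84.7424,92.5443) → (85.1009,91.0394) → (86.6995,90.3270) → (88.9356,90.9724) → (91.2061,93.5413) → (92.9084,98.5989). Open path.

**Shape 2** — `<rect>` rectangle, stroke `#008000` → engrave (S285, F2687). Machine vertices: (25.9411,96.7869) → (83.7449,96.7869) → (83.7449,44.7143) → (25.9411,44.7143) → (25.9411,96.7869). Closed: final G1 returns to the first vertex.

(Gcodetools for Inkscape — laser output)
G21
G90
G0 X97.1364 Y96.1596
M3 S595
G1 X90.1573 Y95.6698 F1798
G1 X86.2269 Y94.2763 F1798
G1 X84.7424 Y92.5443 F1798
G1 X85.1009 Y91.0394 F1798
G1 X86.6995 Y90.3270 F1798
G1 X88.9356 Y90.9724 F1798
G1 X91.2061 Y93.5413 F1798
G1 X92.9084 Y98.5989 F1798
G0 X25.9411 Y96.7869
M3 S285
G1 X83.7449 Y96.7869 F2687
G1 X83.7449 Y44.7143 F2687
G1 X25.9411 Y44.7143 F2687
G1 X25.9411 Y96.7869 F2687
M5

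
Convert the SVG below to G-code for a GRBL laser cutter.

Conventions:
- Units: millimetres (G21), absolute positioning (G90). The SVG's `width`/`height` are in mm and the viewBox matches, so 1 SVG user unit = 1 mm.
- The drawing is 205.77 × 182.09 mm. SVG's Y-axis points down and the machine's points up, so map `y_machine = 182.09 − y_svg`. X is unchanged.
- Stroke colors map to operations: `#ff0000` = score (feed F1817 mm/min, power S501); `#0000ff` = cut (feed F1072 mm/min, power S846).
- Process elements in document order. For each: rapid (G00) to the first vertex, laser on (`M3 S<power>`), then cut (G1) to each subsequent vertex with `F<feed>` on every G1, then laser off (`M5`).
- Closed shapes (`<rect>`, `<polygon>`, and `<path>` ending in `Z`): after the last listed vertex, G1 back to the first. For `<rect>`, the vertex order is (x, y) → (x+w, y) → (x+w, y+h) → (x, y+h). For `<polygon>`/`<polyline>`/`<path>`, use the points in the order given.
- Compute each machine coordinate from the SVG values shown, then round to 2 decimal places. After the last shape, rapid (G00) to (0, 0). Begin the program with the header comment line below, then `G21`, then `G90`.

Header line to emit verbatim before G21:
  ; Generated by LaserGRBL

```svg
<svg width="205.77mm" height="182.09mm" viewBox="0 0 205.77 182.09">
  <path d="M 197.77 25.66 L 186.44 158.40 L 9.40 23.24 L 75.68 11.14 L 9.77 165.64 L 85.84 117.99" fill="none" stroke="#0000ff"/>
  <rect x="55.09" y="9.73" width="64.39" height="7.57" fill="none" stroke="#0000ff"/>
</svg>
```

; Generated by LaserGRBL
G21
G90
G00 X197.77 Y156.43
M3 S846
G1 X186.44 Y23.69 F1072
G1 X9.40 Y158.85 F1072
G1 X75.68 Y170.95 F1072
G1 X9.77 Y16.45 F1072
G1 X85.84 Y64.10 F1072
M5
G00 X55.09 Y172.36
M3 S846
G1 X119.48 Y172.36 F1072
G1 X119.48 Y164.79 F1072
G1 X55.09 Y164.79 F1072
G1 X55.09 Y172.36 F1072
M5
G00 X0.00 Y0.00

1 u = 1 mm; y_m = 182.09 − y.

[1] `<path>` open polyline, #0000ff→cut S846 F1072: (197.77,156.43) → (186.44,23.69) → (9.40,158.85) → (75.68,170.95) → (9.77,16.45) → (85.84,64.10)

[2] `<rect>` rectangle, #0000ff→cut S846 F1072: (55.09,172.36) → (119.48,172.36) → (119.48,164.79) → (55.09,164.79) → (55.09,172.36) (closed)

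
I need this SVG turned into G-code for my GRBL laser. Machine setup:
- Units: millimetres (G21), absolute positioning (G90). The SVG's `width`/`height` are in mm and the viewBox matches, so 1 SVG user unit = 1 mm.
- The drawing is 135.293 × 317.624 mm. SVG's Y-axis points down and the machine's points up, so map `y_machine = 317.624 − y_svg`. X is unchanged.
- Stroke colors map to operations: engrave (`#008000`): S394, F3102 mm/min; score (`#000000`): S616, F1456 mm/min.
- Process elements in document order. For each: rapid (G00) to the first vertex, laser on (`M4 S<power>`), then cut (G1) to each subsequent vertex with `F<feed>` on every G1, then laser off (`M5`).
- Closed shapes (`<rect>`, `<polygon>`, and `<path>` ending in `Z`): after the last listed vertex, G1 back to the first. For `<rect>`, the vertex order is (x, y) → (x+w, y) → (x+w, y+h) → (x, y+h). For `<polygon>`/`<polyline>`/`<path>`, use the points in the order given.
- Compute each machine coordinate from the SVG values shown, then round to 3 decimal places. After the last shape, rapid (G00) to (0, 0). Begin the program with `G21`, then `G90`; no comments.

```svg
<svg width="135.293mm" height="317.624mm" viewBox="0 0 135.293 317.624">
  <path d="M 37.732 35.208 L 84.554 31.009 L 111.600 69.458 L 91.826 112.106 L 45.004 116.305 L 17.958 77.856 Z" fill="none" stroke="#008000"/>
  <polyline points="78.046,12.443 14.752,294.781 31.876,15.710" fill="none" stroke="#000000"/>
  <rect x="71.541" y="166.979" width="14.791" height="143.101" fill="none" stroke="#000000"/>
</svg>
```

G21
G90
G00 X37.732 Y282.416
M4 S394
G1 X84.554 Y286.615 F3102
G1 X111.600 Y248.166 F3102
G1 X91.826 Y205.518 F3102
G1 X45.004 Y201.319 F3102
G1 X17.958 Y239.768 F3102
G1 X37.732 Y282.416 F3102
M5
G00 X78.046 Y305.181
M4 S616
G1 X14.752 Y22.843 F1456
G1 X31.876 Y301.914 F1456
M5
G00 X71.541 Y150.645
M4 S616
G1 X86.332 Y150.645 F1456
G1 X86.332 Y7.544 F1456
G1 X71.541 Y7.544 F1456
G1 X71.541 Y150.645 F1456
M5
G00 X0.000 Y0.000

1 u = 1 mm; y_m = 317.624 − y.

[1] `<path>` regular polygon, #008000→engrave S394 F3102: (37.732,282.416) → (84.554,286.615) → (111.600,248.166) → (91.826,205.518) → (45.004,201.319) → (17.958,239.768) → (37.732,282.416) (closed)

[2] `<polyline>` open polyline, #000000→score S616 F1456: (78.046,305.181) → (14.752,22.843) → (31.876,301.914)

[3] `<rect>` rectangle, #000000→score S616 F1456: (71.541,150.645) → (86.332,150.645) → (86.332,7.544) → (71.541,7.544) → (71.541,150.645) (closed)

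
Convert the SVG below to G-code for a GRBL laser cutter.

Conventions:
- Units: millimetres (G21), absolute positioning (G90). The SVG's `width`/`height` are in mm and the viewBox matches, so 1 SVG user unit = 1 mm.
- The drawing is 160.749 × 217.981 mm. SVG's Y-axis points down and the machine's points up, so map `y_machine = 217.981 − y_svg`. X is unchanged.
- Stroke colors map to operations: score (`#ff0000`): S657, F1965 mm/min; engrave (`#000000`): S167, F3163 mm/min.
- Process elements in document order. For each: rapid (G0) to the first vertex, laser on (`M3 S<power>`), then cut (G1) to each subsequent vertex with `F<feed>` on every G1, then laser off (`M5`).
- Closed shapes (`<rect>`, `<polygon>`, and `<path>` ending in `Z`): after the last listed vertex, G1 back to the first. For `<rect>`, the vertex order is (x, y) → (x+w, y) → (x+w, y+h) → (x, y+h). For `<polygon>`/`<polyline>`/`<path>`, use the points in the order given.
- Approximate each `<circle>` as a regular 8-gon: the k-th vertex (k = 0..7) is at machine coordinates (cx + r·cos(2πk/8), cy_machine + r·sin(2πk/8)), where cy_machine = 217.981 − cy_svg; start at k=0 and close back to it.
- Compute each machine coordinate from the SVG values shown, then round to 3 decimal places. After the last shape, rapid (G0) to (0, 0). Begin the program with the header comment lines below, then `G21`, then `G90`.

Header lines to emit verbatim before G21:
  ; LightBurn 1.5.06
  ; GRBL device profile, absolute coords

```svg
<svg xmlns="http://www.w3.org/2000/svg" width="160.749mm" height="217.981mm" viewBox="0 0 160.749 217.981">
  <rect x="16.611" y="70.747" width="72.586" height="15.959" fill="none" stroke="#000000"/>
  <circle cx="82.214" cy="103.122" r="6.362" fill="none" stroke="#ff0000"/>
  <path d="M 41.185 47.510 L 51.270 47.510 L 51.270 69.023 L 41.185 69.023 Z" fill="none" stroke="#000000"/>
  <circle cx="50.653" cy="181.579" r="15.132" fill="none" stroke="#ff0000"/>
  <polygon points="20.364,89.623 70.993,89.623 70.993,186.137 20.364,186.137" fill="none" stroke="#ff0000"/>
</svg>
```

; LightBurn 1.5.06
; GRBL device profile, absolute coords
G21
G90
G0 X16.611 Y147.234
M3 S167
G1 X89.197 Y147.234 F3163
G1 X89.197 Y131.275 F3163
G1 X16.611 Y131.275 F3163
G1 X16.611 Y147.234 F3163
M5
G0 X88.576 Y114.859
M3 S657
G1 X86.713 Y119.358 F1965
G1 X82.214 Y121.221 F1965
G1 X77.715 Y119.358 F1965
G1 X75.852 Y114.859 F1965
G1 X77.715 Y110.360 F1965
G1 X82.214 Y108.497 F1965
G1 X86.713 Y110.360 F1965
G1 X88.576 Y114.859 F1965
M5
G0 X41.185 Y170.471
M3 S167
G1 X51.270 Y170.471 F3163
G1 X51.270 Y148.958 F3163
G1 X41.185 Y148.958 F3163
G1 X41.185 Y170.471 F3163
M5
G0 X65.785 Y36.402
M3 S657
G1 X61.353 Y47.102 F1965
G1 X50.653 Y51.534 F1965
G1 X39.953 Y47.102 F1965
G1 X35.521 Y36.402 F1965
G1 X39.953 Y25.702 F1965
G1 X50.653 Y21.270 F1965
G1 X61.353 Y25.702 F1965
G1 X65.785 Y36.402 F1965
M5
G0 X20.364 Y128.358
M3 S657
G1 X70.993 Y128.358 F1965
G1 X70.993 Y31.844 F1965
G1 X20.364 Y31.844 F1965
G1 X20.364 Y128.358 F1965
M5
G0 X0.000 Y0.000

viewBox `0 0 160.749 217.981` with mm width/height → 1 unit = 1 mm. Flip: y_m = 217.981 − y_svg.

**Shape 1** — `<rect>` rectangle, stroke `#000000` → engrave (S167, F3163). Machine vertices: (16.611,147.234) → (89.197,147.234) → (89.197,131.275) → (16.611,131.275) → (16.611,147.234). Closed: final G1 returns to the first vertex.

**Shape 2** — `<circle>` circle, stroke `#ff0000` → score (S657, F1965). Machine vertices: (88.576,114.859) → (86.713,119.358) → (82.214,121.221) → (77.715,119.358) → (75.852,114.859) → (77.715,110.360) → (82.214,108.497) → (86.713,110.360) → (88.576,114.859). Closed: final G1 returns to the first vertex.

**Shape 3** — `<path>` rectangle, stroke `#000000` → engrave (S167, F3163). Machine vertices: (41.185,170.471) → (51.270,170.471) → (51.270,148.958) → (41.185,148.958) → (41.185,170.471). Closed: final G1 returns to the first vertex.

**Shape 4** — `<circle>` circle, stroke `#ff0000` → score (S657, F1965). Machine vertices: (65.785,36.402) → (61.353,47.102) → (50.653,51.534) → (39.953,47.102) → (35.521,36.402) → (39.953,25.702) → (50.653,21.270) → (61.353,25.702) → (65.785,36.402). Closed: final G1 returns to the first vertex.

**Shape 5** — `<polygon>` rectangle, stroke `#ff0000` → score (S657, F1965). Machine vertices: (20.364,128.358) → (70.993,128.358) → (70.993,31.844) → (20.364,31.844) → (20.364,128.358). Closed: final G1 returns to the first vertex.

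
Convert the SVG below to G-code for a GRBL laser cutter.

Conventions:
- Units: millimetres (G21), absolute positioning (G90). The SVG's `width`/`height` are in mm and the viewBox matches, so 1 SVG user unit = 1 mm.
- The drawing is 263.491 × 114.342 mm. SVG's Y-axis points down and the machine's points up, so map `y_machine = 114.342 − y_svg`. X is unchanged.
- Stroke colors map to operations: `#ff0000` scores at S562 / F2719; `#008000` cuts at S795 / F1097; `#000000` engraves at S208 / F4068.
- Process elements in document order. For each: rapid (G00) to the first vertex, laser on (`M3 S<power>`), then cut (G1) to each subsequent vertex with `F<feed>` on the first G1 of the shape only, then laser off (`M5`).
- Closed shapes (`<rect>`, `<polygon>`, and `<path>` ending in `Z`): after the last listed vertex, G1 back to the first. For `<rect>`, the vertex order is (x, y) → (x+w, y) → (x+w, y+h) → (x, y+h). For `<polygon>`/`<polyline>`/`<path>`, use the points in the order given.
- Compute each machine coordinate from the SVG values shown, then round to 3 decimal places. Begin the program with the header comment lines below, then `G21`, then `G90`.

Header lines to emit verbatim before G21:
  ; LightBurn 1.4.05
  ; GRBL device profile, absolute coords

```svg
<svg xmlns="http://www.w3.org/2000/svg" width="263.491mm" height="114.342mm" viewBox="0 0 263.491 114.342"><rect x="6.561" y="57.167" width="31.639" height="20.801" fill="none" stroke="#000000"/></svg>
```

viewBox `0 0 263.491 114.342` with mm width/height → 1 unit = 1 mm. Flip: y_m = 114.342 − y_svg.

**Shape 1** — `<rect>` rectangle, stroke `#000000` → engrave (S208, F4068). Machine vertices: (6.561,57.175) → (38.200,57.175) → (38.200,36.374) → (6.561,36.374) → (6.561,57.175). Closed: final G1 returns to the first vertex.

; LightBurn 1.4.05
; GRBL device profile, absolute coords
G21
G90
G00 X6.561 Y57.175
M3 S208
G1 X38.200 Y57.175 F4068
G1 X38.200 Y36.374
G1 X6.561 Y36.374
G1 X6.561 Y57.175
M5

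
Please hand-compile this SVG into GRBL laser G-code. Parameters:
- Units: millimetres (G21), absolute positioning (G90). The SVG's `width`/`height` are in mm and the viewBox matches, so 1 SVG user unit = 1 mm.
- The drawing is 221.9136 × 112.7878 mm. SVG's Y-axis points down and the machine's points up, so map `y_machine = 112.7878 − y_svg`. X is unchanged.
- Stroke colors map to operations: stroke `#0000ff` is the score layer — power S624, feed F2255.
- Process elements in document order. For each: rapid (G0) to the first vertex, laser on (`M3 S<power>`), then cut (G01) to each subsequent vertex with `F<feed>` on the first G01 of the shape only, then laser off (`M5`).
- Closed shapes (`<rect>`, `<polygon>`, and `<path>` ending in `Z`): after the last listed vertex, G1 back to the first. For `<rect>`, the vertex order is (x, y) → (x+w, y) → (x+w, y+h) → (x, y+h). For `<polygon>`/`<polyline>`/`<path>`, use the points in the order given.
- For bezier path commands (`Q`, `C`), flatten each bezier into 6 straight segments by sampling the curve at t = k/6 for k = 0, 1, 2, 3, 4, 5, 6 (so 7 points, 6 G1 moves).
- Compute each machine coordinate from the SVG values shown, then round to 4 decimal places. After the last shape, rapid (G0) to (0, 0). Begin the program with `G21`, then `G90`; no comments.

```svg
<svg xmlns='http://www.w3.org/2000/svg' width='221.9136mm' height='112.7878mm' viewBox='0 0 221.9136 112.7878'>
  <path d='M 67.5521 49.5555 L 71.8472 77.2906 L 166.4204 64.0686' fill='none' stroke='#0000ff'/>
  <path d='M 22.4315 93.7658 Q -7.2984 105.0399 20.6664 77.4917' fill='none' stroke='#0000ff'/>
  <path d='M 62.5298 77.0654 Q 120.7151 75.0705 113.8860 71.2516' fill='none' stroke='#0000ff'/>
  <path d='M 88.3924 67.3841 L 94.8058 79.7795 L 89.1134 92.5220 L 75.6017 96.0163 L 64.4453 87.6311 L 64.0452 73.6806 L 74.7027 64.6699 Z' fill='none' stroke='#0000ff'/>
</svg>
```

1 u = 1 mm; y_m = 112.7878 − y.

[1] `<path>` open polyline, #0000ff→score S624 F2255: (67.5521,63.2323) → (71.8472,35.4972) → (166.4204,48.7192)

[2] `<path>` quadratic bezier, #0000ff→score S624 F2255: (22.4315,19.0220) → (14.1242,16.3424) → (9.0221,15.8195) → (7.1253,17.4535) → (8.4337,21.2442) → (12.9474,27.1918) → (20.6664,35.2961)

[3] `<path>` quadratic bezier, #0000ff→score S624 F2255: (62.5298,35.7224) → (80.1189,36.4380) → (94.0962,37.2550) → (104.4615,38.1733) → (111.2149,39.1929) → (114.3564,40.3139) → (113.8860,41.5362)

[4] `<path>` regular polygon, #0000ff→score S624 F2255: (88.3924,45.4037) → (94.8058,33.0083) → (89.1134,20.2658) → (75.6017,16.7715) → (64.4453,25.1567) → (64.0452,39.1072) → (74.7027,48.1179) → (88.3924,45.4037) (closed)

G21
G90
G0 X67.5521 Y63.2323
M3 S624
G01 X71.8472 Y35.4972 F2255
G01 X166.4204 Y48.7192
M5
G0 X22.4315 Y19.0220
M3 S624
G01 X14.1242 Y16.3424 F2255
G01 X9.0221 Y15.8195
G01 X7.1253 Y17.4535
G01 X8.4337 Y21.2442
G01 X12.9474 Y27.1918
G01 X20.6664 Y35.2961
M5
G0 X62.5298 Y35.7224
M3 S624
G01 X80.1189 Y36.4380 F2255
G01 X94.0962 Y37.2550
G01 X104.4615 Y38.1733
G01 X111.2149 Y39.1929
G01 X114.3564 Y40.3139
G01 X113.8860 Y41.5362
M5
G0 X88.3924 Y45.4037
M3 S624
G01 X94.8058 Y33.0083 F2255
G01 X89.1134 Y20.2658
G01 X75.6017 Y16.7715
G01 X64.4453 Y25.1567
G01 X64.0452 Y39.1072
G01 X74.7027 Y48.1179
G01 X88.3924 Y45.4037
M5
G0 X0.0000 Y0.0000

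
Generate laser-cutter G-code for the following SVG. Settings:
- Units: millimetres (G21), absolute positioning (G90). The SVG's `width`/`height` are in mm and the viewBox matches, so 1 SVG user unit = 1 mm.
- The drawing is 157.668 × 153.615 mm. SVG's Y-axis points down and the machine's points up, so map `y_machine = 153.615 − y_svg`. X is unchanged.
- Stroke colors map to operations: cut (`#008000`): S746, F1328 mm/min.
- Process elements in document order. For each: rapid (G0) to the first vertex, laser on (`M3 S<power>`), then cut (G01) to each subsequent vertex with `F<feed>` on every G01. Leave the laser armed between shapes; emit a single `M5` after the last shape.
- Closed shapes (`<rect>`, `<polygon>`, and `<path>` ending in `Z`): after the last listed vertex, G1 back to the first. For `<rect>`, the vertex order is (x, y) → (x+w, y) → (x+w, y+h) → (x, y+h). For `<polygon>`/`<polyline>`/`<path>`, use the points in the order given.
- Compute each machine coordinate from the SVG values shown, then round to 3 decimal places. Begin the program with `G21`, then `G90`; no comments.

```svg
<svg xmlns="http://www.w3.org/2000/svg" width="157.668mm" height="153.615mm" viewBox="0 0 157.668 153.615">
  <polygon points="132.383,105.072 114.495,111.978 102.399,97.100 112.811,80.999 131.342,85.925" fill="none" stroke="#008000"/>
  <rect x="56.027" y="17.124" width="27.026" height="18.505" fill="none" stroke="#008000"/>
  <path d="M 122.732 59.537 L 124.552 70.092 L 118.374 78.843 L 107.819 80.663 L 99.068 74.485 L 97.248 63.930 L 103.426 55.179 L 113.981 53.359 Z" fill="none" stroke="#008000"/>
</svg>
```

viewBox `0 0 157.668 153.615` with mm width/height → 1 unit = 1 mm. Flip: y_m = 153.615 − y_svg.

**Shape 1** — `<polygon>` regular polygon, stroke `#008000` → cut (S746, F1328). Machine vertices: (132.383,48.543) → (114.495,41.637) → (102.399,56.515) → (112.811,72.616) → (131.342,67.690) → (132.383,48.543). Closed: final G1 returns to the first vertex.

**Shape 2** — `<rect>` rectangle, stroke `#008000` → cut (S746, F1328). Machine vertices: (56.027,136.491) → (83.053,136.491) → (83.053,117.986) → (56.027,117.986) → (56.027,136.491). Closed: final G1 returns to the first vertex.

**Shape 3** — `<path>` regular polygon, stroke `#008000` → cut (S746, F1328). Machine vertices: (122.732,94.078) → (124.552,83.523) → (118.374,74.772) → (107.819,72.952) → (99.068,79.130) → (97.248,89.685) → (103.426,98.436) → (113.981,100.256) → (122.732,94.078). Closed: final G1 returns to the first vertex.

G21
G90
G0 X132.383 Y48.543
M3 S746
G01 X114.495 Y41.637 F1328
G01 X102.399 Y56.515 F1328
G01 X112.811 Y72.616 F1328
G01 X131.342 Y67.690 F1328
G01 X132.383 Y48.543 F1328
G0 X56.027 Y136.491
M3 S746
G01 X83.053 Y136.491 F1328
G01 X83.053 Y117.986 F1328
G01 X56.027 Y117.986 F1328
G01 X56.027 Y136.491 F1328
G0 X122.732 Y94.078
M3 S746
G01 X124.552 Y83.523 F1328
G01 X118.374 Y74.772 F1328
G01 X107.819 Y72.952 F1328
G01 X99.068 Y79.130 F1328
G01 X97.248 Y89.685 F1328
G01 X103.426 Y98.436 F1328
G01 X113.981 Y100.256 F1328
G01 X122.732 Y94.078 F1328
M5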